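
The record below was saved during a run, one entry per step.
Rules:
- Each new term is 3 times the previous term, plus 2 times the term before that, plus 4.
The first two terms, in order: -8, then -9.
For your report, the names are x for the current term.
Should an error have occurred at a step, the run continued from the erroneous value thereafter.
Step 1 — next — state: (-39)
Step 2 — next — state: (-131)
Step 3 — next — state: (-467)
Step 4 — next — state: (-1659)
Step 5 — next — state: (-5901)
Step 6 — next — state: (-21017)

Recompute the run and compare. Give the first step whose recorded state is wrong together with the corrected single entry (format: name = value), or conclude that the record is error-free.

step 5, x = -5907

Recomputing the run from the initial state:
step 1: x = -39
step 2: x = -131
step 3: x = -467
step 4: x = -1659
step 5: x = -5907
step 6: x = -21035
The first disagreement with the record is at step 5, where the value should be x = -5907.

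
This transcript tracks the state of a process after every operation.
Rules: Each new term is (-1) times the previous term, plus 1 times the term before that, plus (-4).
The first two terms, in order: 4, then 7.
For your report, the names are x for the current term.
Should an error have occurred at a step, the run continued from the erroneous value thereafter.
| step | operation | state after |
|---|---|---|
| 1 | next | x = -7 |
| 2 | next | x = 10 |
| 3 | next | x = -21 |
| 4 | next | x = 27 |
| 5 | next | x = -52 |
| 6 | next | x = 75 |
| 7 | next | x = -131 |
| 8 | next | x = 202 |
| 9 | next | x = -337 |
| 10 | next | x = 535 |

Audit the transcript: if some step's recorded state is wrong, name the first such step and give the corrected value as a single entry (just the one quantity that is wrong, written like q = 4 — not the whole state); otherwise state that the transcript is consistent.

1. x = -1*(7) + (1)*(4) + (-4) = -7 (in agreement)
2. x = -1*(-7) + (1)*(7) + (-4) = 10 (exactly as logged)
3. x = -1*(10) + (1)*(-7) + (-4) = -21 (no discrepancy)
4. x = -1*(-21) + (1)*(10) + (-4) = 27 (confirmed correct)
5. x = -1*(27) + (1)*(-21) + (-4) = -52 (same as recorded)
6. x = -1*(-52) + (1)*(27) + (-4) = 75 (confirmed correct)
7. x = -1*(75) + (1)*(-52) + (-4) = -131 (agrees with the transcript)
8. x = -1*(-131) + (1)*(75) + (-4) = 202 (checks out)
9. x = -1*(202) + (1)*(-131) + (-4) = -337 (confirmed correct)
10. x = -1*(-337) + (1)*(202) + (-4) = 535 (agrees with the transcript)
All entries verified; no error found.

no error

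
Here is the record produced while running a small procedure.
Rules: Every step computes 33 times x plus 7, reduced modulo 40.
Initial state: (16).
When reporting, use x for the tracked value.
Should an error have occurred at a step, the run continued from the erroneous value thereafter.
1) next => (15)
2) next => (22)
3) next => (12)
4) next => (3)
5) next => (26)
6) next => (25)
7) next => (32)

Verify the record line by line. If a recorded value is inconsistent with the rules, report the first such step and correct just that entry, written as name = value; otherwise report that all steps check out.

Step 1: x = (33*16 + 7) mod 40 = 15 — exactly as logged.
Step 2: x = (33*15 + 7) mod 40 = 22 — checks out.
Step 3: x = (33*22 + 7) mod 40 = 13 — the recorded entry deviates here.
First incorrect step: 3; the correct value is x = 13.

step 3, x = 13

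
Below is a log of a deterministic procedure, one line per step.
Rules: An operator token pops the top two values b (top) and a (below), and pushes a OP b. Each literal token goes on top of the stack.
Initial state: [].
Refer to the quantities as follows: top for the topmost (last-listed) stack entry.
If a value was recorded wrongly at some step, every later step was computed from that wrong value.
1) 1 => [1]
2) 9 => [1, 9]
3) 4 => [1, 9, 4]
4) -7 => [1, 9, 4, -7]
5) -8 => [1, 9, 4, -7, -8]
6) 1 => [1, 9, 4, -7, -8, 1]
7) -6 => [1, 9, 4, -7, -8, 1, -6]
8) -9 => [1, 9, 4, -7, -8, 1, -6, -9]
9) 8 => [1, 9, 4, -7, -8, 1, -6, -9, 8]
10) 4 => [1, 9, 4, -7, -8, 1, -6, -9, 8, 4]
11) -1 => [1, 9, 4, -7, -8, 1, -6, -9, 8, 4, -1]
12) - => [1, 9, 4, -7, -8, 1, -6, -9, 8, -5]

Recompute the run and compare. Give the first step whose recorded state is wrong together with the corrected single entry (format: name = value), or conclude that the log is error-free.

step 12, top = 5

step 1: push 1: top = 1 -> in agreement
step 2: push 9: top = 9 -> consistent with the log
step 3: push 4: top = 4 -> matches
step 4: push -7: top = -7 -> matches
step 5: push -8: top = -8 -> no discrepancy
step 6: push 1: top = 1 -> confirmed correct
step 7: push -6: top = -6 -> checks out
step 8: push -9: top = -9 -> same as recorded
step 9: push 8: top = 8 -> matches
step 10: push 4: top = 4 -> in agreement
step 11: push -1: top = -1 -> matches
step 12: 4 - -1 = 5 -> the recorded entry deviates here
Conclusion: step 12 carries the first error; the entry should be top = 5.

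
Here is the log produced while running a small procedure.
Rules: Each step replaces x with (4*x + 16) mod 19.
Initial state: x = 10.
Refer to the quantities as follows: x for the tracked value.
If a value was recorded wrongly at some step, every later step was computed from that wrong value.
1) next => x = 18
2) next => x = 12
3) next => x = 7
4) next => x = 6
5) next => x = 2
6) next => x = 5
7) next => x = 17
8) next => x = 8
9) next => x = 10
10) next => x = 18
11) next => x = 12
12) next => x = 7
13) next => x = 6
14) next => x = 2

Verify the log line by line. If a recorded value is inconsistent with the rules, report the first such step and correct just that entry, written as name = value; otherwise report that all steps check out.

no error

step 1: x = (4*10 + 16) mod 19 = 18 -> same as recorded
step 2: x = (4*18 + 16) mod 19 = 12 -> exactly as logged
step 3: x = (4*12 + 16) mod 19 = 7 -> consistent with the log
step 4: x = (4*7 + 16) mod 19 = 6 -> agrees with the log
step 5: x = (4*6 + 16) mod 19 = 2 -> agrees with the log
step 6: x = (4*2 + 16) mod 19 = 5 -> checks out
step 7: x = (4*5 + 16) mod 19 = 17 -> no discrepancy
step 8: x = (4*17 + 16) mod 19 = 8 -> checks out
step 9: x = (4*8 + 16) mod 19 = 10 -> verified
step 10: x = (4*10 + 16) mod 19 = 18 -> matches
step 11: x = (4*18 + 16) mod 19 = 12 -> confirmed correct
step 12: x = (4*12 + 16) mod 19 = 7 -> same as recorded
step 13: x = (4*7 + 16) mod 19 = 6 -> same as recorded
step 14: x = (4*6 + 16) mod 19 = 2 -> verified
The whole run recomputes cleanly — no discrepancies.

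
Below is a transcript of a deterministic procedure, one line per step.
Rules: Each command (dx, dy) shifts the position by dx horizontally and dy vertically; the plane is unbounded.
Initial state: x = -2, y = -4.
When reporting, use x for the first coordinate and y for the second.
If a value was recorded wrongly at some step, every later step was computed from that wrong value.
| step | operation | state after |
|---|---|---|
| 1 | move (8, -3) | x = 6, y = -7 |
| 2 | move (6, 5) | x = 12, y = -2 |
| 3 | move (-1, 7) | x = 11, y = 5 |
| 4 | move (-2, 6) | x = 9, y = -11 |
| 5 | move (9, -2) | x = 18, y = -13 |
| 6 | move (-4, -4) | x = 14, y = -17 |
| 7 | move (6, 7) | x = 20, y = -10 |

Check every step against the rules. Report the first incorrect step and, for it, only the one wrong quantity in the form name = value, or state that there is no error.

step 4, y = 11

1. x = -2 + (8) = 6, y = -4 + (-3) = -7 (same as recorded)
2. x = 6 + (6) = 12, y = -7 + (5) = -2 (confirmed correct)
3. x = 12 + (-1) = 11, y = -2 + (7) = 5 (confirmed correct)
4. x = 11 + (-2) = 9, y = 5 + (6) = 11 (first mismatch against the transcript)
So the first discrepancy is step 4, where the right value is y = 11.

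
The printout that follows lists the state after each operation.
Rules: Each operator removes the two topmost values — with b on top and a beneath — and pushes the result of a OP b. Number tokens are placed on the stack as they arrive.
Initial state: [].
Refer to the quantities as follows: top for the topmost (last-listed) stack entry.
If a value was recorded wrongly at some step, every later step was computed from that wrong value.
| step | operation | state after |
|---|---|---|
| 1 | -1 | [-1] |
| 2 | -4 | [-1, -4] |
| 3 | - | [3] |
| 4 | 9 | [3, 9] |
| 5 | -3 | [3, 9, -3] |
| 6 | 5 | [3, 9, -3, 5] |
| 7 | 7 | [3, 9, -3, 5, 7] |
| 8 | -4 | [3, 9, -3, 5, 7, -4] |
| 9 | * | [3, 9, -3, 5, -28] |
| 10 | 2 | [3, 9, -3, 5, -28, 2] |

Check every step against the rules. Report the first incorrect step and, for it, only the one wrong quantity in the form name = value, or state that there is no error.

1. push -1: top = -1 (agrees with the printout)
2. push -4: top = -4 (checks out)
3. -1 - -4 = 3 (agrees with the printout)
4. push 9: top = 9 (in agreement)
5. push -3: top = -3 (consistent with the printout)
6. push 5: top = 5 (confirmed correct)
7. push 7: top = 7 (no discrepancy)
8. push -4: top = -4 (confirmed correct)
9. 7 * -4 = -28 (no discrepancy)
10. push 2: top = 2 (consistent with the printout)
Each recorded entry agrees with the recomputation.

no error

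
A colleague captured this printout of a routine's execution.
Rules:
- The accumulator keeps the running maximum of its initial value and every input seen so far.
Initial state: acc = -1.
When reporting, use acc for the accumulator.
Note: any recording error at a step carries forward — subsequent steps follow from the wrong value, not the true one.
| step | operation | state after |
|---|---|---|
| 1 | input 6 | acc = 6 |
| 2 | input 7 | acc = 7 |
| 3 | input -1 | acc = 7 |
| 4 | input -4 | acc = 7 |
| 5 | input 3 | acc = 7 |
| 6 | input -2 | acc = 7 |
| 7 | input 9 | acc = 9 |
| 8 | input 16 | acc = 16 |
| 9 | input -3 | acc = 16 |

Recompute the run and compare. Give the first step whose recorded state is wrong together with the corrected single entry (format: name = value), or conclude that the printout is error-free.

Recomputing the run from the initial state:
step 1: acc = 6
step 2: acc = 7
step 3: acc = 7
step 4: acc = 7
step 5: acc = 7
step 6: acc = 7
step 7: acc = 9
step 8: acc = 16
step 9: acc = 16
This matches the printout at every step.

no error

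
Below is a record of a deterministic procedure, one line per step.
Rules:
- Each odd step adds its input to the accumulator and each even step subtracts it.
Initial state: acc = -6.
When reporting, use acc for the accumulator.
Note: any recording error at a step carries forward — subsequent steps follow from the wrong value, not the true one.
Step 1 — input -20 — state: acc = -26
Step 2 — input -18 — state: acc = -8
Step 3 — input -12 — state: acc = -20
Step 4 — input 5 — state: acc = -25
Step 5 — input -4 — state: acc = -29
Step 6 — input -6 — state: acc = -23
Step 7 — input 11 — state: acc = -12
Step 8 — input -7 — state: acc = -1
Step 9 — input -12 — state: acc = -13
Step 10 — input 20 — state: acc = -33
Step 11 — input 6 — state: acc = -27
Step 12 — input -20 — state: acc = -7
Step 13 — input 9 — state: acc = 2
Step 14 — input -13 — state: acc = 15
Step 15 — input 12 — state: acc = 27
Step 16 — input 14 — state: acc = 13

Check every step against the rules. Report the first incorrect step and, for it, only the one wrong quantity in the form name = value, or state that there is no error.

step 8, acc = -5

Recomputing the run from the initial state:
step 1: acc = -26
step 2: acc = -8
step 3: acc = -20
step 4: acc = -25
step 5: acc = -29
step 6: acc = -23
step 7: acc = -12
step 8: acc = -5
step 9: acc = -17
step 10: acc = -37
step 11: acc = -31
step 12: acc = -11
step 13: acc = -2
step 14: acc = 11
step 15: acc = 23
step 16: acc = 9
The first disagreement with the record is at step 8, where the value should be acc = -5.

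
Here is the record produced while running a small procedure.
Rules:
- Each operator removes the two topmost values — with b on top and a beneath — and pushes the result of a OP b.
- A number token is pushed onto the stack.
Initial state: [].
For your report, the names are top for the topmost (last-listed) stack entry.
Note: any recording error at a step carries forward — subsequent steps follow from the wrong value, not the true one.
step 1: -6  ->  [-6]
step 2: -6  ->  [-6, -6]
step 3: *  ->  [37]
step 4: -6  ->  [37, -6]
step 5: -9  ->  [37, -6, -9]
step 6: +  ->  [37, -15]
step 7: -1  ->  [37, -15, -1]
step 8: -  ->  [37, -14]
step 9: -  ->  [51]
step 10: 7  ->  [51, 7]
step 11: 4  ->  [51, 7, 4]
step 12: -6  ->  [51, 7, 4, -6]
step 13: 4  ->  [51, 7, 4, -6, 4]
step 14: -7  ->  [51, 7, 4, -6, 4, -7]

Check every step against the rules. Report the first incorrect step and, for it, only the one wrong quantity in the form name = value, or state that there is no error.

step 3, top = 36

Recomputing the run from the initial state:
step 1: [-6]
step 2: [-6, -6]
step 3: [36]
step 4: [36, -6]
step 5: [36, -6, -9]
step 6: [36, -15]
step 7: [36, -15, -1]
step 8: [36, -14]
step 9: [50]
step 10: [50, 7]
step 11: [50, 7, 4]
step 12: [50, 7, 4, -6]
step 13: [50, 7, 4, -6, 4]
step 14: [50, 7, 4, -6, 4, -7]
The first disagreement with the record is at step 3, where the value should be top = 36.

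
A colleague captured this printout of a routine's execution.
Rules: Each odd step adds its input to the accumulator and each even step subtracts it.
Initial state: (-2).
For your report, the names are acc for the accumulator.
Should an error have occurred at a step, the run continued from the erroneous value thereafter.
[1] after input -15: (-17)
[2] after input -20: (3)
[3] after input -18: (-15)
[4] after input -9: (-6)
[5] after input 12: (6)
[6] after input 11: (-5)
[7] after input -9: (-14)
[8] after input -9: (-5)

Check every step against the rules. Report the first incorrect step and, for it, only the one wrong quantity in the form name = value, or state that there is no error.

no error

Recomputing the run from the initial state:
step 1: acc = -17
step 2: acc = 3
step 3: acc = -15
step 4: acc = -6
step 5: acc = 6
step 6: acc = -5
step 7: acc = -14
step 8: acc = -5
This matches the printout at every step.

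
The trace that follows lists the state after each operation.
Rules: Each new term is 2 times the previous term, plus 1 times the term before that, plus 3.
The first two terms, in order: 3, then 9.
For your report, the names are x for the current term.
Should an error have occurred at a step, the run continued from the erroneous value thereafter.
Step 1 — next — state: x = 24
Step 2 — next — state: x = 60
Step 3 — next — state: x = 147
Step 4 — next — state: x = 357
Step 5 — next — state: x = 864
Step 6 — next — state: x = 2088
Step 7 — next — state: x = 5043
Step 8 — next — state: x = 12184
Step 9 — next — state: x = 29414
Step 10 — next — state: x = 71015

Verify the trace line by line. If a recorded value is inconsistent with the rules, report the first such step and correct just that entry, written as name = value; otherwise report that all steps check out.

1. x = 2*(9) + (1)*(3) + (3) = 24 (checks out)
2. x = 2*(24) + (1)*(9) + (3) = 60 (in agreement)
3. x = 2*(60) + (1)*(24) + (3) = 147 (agrees with the trace)
4. x = 2*(147) + (1)*(60) + (3) = 357 (exactly as logged)
5. x = 2*(357) + (1)*(147) + (3) = 864 (consistent with the trace)
6. x = 2*(864) + (1)*(357) + (3) = 2088 (no discrepancy)
7. x = 2*(2088) + (1)*(864) + (3) = 5043 (agrees with the trace)
8. x = 2*(5043) + (1)*(2088) + (3) = 12177 (this is not what the trace shows)
First incorrect step: 8; the correct value is x = 12177.

step 8, x = 12177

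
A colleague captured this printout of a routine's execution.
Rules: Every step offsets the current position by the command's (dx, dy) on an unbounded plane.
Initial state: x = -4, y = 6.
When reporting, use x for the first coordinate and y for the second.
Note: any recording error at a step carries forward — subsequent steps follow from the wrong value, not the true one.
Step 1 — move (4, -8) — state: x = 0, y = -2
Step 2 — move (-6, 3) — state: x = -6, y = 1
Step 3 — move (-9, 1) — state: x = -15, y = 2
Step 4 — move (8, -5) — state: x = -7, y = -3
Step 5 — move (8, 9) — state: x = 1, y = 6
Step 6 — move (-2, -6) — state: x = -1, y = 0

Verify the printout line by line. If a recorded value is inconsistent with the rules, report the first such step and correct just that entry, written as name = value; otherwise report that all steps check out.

Recomputing the run from the initial state:
step 1: x = 0, y = -2
step 2: x = -6, y = 1
step 3: x = -15, y = 2
step 4: x = -7, y = -3
step 5: x = 1, y = 6
step 6: x = -1, y = 0
This matches the printout at every step.

no error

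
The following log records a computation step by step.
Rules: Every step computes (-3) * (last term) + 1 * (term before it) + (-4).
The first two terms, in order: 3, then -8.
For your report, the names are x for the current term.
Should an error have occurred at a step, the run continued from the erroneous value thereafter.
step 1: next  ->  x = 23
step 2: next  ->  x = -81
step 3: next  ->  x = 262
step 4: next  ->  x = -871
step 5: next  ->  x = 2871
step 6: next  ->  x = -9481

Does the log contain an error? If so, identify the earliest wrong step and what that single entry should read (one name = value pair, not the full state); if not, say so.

step 6, x = -9488

1. x = -3*(-8) + (1)*(3) + (-4) = 23 (checks out)
2. x = -3*(23) + (1)*(-8) + (-4) = -81 (no discrepancy)
3. x = -3*(-81) + (1)*(23) + (-4) = 262 (exactly as logged)
4. x = -3*(262) + (1)*(-81) + (-4) = -871 (same as recorded)
5. x = -3*(-871) + (1)*(262) + (-4) = 2871 (checks out)
6. x = -3*(2871) + (1)*(-871) + (-4) = -9488 (the recorded entry deviates here)
Step 6 is the first one off; corrected, x = -9488.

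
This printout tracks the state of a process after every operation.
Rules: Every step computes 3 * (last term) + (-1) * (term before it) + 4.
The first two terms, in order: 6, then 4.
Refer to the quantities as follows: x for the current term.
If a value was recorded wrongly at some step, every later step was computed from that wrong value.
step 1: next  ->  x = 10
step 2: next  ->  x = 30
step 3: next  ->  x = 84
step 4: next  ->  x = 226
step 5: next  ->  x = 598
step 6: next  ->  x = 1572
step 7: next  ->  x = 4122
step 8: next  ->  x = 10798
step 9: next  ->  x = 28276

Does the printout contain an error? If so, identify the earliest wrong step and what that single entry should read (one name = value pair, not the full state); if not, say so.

Recomputing the run from the initial state:
step 1: x = 10
step 2: x = 30
step 3: x = 84
step 4: x = 226
step 5: x = 598
step 6: x = 1572
step 7: x = 4122
step 8: x = 10798
step 9: x = 28276
This matches the printout at every step.

no error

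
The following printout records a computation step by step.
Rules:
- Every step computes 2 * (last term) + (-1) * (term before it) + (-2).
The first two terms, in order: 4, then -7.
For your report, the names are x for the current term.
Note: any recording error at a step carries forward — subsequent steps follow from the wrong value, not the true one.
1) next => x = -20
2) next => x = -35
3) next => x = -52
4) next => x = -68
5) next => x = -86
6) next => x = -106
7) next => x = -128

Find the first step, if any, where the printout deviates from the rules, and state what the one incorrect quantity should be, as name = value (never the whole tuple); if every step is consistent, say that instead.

Step 1: x = 2*(-7) + (-1)*(4) + (-2) = -20 — agrees with the printout.
Step 2: x = 2*(-20) + (-1)*(-7) + (-2) = -35 — agrees with the printout.
Step 3: x = 2*(-35) + (-1)*(-20) + (-2) = -52 — same as recorded.
Step 4: x = 2*(-52) + (-1)*(-35) + (-2) = -71 — the entry is off here.
The audit stops at step 4: the recorded entry is wrong and should be x = -71.

step 4, x = -71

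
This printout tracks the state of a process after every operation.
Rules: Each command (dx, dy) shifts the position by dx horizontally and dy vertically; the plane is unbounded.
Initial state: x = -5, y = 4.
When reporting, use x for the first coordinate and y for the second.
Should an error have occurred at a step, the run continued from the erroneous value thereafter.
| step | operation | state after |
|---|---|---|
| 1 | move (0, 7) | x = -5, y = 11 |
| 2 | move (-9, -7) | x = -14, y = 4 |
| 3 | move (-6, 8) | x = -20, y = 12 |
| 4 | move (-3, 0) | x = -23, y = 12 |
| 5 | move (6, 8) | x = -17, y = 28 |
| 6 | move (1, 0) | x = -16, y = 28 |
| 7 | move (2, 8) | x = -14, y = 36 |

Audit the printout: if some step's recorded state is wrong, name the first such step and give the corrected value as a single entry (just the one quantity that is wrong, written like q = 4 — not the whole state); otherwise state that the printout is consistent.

step 5, y = 20

step 1: x = -5 + (0) = -5, y = 4 + (7) = 11 -> verified
step 2: x = -5 + (-9) = -14, y = 11 + (-7) = 4 -> in agreement
step 3: x = -14 + (-6) = -20, y = 4 + (8) = 12 -> exactly as logged
step 4: x = -20 + (-3) = -23, y = 12 + (0) = 12 -> in agreement
step 5: x = -23 + (6) = -17, y = 12 + (8) = 20 -> the recorded entry deviates here
Conclusion: step 5 carries the first error; the entry should be y = 20.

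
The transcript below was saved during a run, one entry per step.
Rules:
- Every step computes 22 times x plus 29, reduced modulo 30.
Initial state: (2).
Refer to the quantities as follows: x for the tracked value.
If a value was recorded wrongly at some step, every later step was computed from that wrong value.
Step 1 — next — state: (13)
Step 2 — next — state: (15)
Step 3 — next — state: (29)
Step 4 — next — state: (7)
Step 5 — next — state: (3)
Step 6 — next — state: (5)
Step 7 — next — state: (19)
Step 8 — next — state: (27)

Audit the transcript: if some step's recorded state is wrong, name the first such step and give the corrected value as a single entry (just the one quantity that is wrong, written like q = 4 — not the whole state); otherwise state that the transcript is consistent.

no error

Recomputing the run from the initial state:
step 1: x = 13
step 2: x = 15
step 3: x = 29
step 4: x = 7
step 5: x = 3
step 6: x = 5
step 7: x = 19
step 8: x = 27
This matches the transcript at every step.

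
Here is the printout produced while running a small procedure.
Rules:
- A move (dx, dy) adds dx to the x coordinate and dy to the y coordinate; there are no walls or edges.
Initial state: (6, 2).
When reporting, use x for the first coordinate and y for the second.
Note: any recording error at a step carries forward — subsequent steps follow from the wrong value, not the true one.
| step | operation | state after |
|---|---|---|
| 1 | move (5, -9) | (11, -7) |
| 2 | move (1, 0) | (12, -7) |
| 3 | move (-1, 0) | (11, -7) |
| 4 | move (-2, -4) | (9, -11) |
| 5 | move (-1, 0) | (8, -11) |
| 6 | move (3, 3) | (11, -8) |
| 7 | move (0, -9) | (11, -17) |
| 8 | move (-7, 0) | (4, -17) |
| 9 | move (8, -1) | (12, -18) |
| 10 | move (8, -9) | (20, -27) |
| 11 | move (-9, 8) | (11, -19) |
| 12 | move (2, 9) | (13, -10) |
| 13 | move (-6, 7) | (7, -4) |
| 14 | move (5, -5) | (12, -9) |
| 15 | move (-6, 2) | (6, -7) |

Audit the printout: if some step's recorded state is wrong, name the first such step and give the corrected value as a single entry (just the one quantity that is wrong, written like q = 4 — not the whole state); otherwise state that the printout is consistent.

1. x = 6 + (5) = 11, y = 2 + (-9) = -7 (agrees with the printout)
2. x = 11 + (1) = 12, y = -7 + (0) = -7 (matches)
3. x = 12 + (-1) = 11, y = -7 + (0) = -7 (in agreement)
4. x = 11 + (-2) = 9, y = -7 + (-4) = -11 (in agreement)
5. x = 9 + (-1) = 8, y = -11 + (0) = -11 (matches)
6. x = 8 + (3) = 11, y = -11 + (3) = -8 (confirmed correct)
7. x = 11 + (0) = 11, y = -8 + (-9) = -17 (checks out)
8. x = 11 + (-7) = 4, y = -17 + (0) = -17 (no discrepancy)
9. x = 4 + (8) = 12, y = -17 + (-1) = -18 (no discrepancy)
10. x = 12 + (8) = 20, y = -18 + (-9) = -27 (matches)
11. x = 20 + (-9) = 11, y = -27 + (8) = -19 (consistent with the printout)
12. x = 11 + (2) = 13, y = -19 + (9) = -10 (in agreement)
13. x = 13 + (-6) = 7, y = -10 + (7) = -3 (not what was recorded)
First deviation found at step 13; the corrected entry is y = -3.

step 13, y = -3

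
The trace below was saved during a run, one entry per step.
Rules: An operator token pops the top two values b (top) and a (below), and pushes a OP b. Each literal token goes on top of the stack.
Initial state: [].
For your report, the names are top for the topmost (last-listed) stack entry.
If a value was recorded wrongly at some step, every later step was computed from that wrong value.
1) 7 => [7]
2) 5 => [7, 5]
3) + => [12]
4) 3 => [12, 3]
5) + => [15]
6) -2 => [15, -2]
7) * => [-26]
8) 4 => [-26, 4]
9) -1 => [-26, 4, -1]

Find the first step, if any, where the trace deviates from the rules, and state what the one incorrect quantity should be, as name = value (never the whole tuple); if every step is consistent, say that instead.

Recomputing the run from the initial state:
step 1: [7]
step 2: [7, 5]
step 3: [12]
step 4: [12, 3]
step 5: [15]
step 6: [15, -2]
step 7: [-30]
step 8: [-30, 4]
step 9: [-30, 4, -1]
The first disagreement with the trace is at step 7, where the value should be top = -30.

step 7, top = -30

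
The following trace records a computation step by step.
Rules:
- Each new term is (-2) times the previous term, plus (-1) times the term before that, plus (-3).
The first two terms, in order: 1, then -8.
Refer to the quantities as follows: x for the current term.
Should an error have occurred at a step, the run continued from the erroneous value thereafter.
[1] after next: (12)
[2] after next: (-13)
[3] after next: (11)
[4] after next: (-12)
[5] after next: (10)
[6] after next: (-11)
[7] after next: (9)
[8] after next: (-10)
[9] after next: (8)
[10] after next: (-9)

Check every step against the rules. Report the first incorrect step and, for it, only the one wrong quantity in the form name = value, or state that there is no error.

Step 1: x = -2*(-8) + (-1)*(1) + (-3) = 12 — agrees with the trace.
Step 2: x = -2*(12) + (-1)*(-8) + (-3) = -19 — first mismatch against the trace.
Step 2 is the first one off; corrected, x = -19.

step 2, x = -19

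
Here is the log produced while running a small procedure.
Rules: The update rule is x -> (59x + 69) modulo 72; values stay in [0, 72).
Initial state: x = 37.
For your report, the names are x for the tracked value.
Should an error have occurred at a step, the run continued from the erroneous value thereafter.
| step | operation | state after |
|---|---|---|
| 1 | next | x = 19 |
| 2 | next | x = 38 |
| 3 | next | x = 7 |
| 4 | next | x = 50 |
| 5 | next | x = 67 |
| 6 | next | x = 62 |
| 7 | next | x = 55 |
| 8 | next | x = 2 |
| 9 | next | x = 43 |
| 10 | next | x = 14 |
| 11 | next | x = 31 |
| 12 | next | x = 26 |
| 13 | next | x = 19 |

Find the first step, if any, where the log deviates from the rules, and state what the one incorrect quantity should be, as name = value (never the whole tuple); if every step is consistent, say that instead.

step 1: x = (59*37 + 69) mod 72 = 20 -> this is not what the log shows
Step 1 is the first one off; corrected, x = 20.

step 1, x = 20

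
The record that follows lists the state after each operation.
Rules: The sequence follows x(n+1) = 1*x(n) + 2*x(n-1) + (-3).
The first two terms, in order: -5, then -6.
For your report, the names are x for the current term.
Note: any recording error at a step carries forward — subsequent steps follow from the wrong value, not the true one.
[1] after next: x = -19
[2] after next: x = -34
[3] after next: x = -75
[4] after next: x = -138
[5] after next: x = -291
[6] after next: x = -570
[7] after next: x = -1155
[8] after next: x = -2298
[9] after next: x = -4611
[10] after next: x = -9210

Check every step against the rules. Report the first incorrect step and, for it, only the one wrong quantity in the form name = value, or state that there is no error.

Step 1: x = 1*(-6) + (2)*(-5) + (-3) = -19 — matches.
Step 2: x = 1*(-19) + (2)*(-6) + (-3) = -34 — exactly as logged.
Step 3: x = 1*(-34) + (2)*(-19) + (-3) = -75 — same as recorded.
Step 4: x = 1*(-75) + (2)*(-34) + (-3) = -146 — not what was recorded.
Conclusion: step 4 carries the first error; the entry should be x = -146.

step 4, x = -146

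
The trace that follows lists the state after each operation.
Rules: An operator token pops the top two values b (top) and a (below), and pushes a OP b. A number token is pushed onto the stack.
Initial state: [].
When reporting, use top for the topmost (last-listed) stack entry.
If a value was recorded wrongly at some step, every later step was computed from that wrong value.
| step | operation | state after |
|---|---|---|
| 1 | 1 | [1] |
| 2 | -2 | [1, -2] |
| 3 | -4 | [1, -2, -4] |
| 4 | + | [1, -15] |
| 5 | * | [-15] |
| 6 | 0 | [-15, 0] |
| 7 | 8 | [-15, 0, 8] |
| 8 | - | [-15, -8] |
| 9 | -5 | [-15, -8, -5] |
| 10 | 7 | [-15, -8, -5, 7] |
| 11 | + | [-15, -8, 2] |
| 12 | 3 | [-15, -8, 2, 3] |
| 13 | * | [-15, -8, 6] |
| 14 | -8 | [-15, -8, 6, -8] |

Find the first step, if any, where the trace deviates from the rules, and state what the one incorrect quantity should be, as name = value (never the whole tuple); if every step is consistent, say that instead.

step 4, top = -6

Step 1: push 1: top = 1 — verified.
Step 2: push -2: top = -2 — same as recorded.
Step 3: push -4: top = -4 — matches.
Step 4: -2 + -4 = -6 — the entry is off here.
First incorrect step: 4; the correct value is top = -6.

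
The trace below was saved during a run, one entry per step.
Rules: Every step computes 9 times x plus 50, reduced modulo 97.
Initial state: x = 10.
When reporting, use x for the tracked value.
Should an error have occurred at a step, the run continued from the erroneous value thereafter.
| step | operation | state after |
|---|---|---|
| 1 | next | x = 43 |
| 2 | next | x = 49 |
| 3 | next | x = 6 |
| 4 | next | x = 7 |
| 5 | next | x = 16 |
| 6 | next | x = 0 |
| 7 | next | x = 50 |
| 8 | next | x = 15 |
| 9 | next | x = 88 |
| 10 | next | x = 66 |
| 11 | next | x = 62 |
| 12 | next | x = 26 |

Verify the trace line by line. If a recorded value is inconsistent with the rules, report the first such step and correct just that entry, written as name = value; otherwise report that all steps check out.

no error

step 1: x = (9*10 + 50) mod 97 = 43 -> verified
step 2: x = (9*43 + 50) mod 97 = 49 -> consistent with the trace
step 3: x = (9*49 + 50) mod 97 = 6 -> matches
step 4: x = (9*6 + 50) mod 97 = 7 -> exactly as logged
step 5: x = (9*7 + 50) mod 97 = 16 -> consistent with the trace
step 6: x = (9*16 + 50) mod 97 = 0 -> agrees with the trace
step 7: x = (9*0 + 50) mod 97 = 50 -> matches
step 8: x = (9*50 + 50) mod 97 = 15 -> same as recorded
step 9: x = (9*15 + 50) mod 97 = 88 -> no discrepancy
step 10: x = (9*88 + 50) mod 97 = 66 -> same as recorded
step 11: x = (9*66 + 50) mod 97 = 62 -> no discrepancy
step 12: x = (9*62 + 50) mod 97 = 26 -> agrees with the trace
The recomputation confirms every line.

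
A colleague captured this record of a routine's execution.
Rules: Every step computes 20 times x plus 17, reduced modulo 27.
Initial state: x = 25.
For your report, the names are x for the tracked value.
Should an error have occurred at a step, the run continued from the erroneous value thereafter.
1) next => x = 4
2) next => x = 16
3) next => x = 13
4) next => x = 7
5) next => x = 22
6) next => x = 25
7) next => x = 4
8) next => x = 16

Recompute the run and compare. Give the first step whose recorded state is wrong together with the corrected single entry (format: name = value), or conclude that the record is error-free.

Recomputing the run from the initial state:
step 1: x = 4
step 2: x = 16
step 3: x = 13
step 4: x = 7
step 5: x = 22
step 6: x = 25
step 7: x = 4
step 8: x = 16
This matches the record at every step.

no error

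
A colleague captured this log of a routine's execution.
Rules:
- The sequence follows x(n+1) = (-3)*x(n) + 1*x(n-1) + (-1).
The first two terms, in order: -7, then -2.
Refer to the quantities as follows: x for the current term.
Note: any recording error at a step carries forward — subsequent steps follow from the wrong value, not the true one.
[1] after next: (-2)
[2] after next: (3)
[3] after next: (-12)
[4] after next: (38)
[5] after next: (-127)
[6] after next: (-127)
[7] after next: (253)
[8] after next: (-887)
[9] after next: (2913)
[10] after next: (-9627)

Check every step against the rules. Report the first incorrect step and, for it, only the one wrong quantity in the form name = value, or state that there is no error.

step 6, x = 418

Step 1: x = -3*(-2) + (1)*(-7) + (-1) = -2 — same as recorded.
Step 2: x = -3*(-2) + (1)*(-2) + (-1) = 3 — checks out.
Step 3: x = -3*(3) + (1)*(-2) + (-1) = -12 — same as recorded.
Step 4: x = -3*(-12) + (1)*(3) + (-1) = 38 — in agreement.
Step 5: x = -3*(38) + (1)*(-12) + (-1) = -127 — no discrepancy.
Step 6: x = -3*(-127) + (1)*(38) + (-1) = 418 — first mismatch against the log.
That makes step 6 the first incorrect line — x = 418 is what it should show.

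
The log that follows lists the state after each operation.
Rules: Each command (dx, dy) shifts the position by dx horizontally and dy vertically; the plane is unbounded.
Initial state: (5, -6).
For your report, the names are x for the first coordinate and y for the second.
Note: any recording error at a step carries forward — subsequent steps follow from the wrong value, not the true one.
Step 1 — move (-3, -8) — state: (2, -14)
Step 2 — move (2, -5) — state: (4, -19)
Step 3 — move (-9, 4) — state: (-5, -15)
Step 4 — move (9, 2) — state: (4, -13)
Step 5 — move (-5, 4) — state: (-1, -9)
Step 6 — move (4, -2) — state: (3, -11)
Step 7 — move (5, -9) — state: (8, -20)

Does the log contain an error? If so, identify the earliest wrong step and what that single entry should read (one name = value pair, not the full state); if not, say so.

no error

Recomputing the run from the initial state:
step 1: x = 2, y = -14
step 2: x = 4, y = -19
step 3: x = -5, y = -15
step 4: x = 4, y = -13
step 5: x = -1, y = -9
step 6: x = 3, y = -11
step 7: x = 8, y = -20
This matches the log at every step.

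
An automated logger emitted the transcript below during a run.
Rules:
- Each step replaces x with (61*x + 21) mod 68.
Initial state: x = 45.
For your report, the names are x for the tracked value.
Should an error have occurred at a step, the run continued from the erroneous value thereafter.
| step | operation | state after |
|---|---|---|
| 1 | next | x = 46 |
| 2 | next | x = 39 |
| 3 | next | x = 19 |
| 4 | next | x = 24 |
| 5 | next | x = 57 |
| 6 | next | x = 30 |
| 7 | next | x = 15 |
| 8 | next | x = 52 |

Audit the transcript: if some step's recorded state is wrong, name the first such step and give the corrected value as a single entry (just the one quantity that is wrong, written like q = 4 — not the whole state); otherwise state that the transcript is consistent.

step 3, x = 20

1. x = (61*45 + 21) mod 68 = 46 (agrees with the transcript)
2. x = (61*46 + 21) mod 68 = 39 (in agreement)
3. x = (61*39 + 21) mod 68 = 20 (the transcript disagrees here)
So the first discrepancy is step 3, where the right value is x = 20.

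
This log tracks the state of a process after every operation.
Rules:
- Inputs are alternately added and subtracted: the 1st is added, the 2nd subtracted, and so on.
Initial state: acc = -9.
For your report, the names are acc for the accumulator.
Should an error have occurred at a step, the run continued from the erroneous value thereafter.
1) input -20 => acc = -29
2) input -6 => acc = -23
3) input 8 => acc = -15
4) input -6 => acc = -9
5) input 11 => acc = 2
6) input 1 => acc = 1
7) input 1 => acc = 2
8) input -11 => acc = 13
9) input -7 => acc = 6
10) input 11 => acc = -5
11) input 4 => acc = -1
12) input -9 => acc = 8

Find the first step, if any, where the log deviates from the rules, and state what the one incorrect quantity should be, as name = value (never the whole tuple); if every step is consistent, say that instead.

no error

1. acc = -9 + -20 = -29 (confirmed correct)
2. acc = -29 - -6 = -23 (checks out)
3. acc = -23 + 8 = -15 (matches)
4. acc = -15 - -6 = -9 (no discrepancy)
5. acc = -9 + 11 = 2 (agrees with the log)
6. acc = 2 - 1 = 1 (checks out)
7. acc = 1 + 1 = 2 (no discrepancy)
8. acc = 2 - -11 = 13 (checks out)
9. acc = 13 + -7 = 6 (matches)
10. acc = 6 - 11 = -5 (consistent with the log)
11. acc = -5 + 4 = -1 (checks out)
12. acc = -1 - -9 = 8 (no discrepancy)
The recomputation confirms every line.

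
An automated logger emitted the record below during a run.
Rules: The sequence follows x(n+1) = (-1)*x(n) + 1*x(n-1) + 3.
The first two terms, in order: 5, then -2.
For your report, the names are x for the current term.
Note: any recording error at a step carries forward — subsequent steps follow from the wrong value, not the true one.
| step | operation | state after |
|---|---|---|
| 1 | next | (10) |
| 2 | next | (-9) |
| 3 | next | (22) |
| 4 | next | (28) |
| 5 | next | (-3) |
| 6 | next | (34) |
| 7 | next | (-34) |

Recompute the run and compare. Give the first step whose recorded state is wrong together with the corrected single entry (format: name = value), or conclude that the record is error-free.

Step 1: x = -1*(-2) + (1)*(5) + (3) = 10 — consistent with the record.
Step 2: x = -1*(10) + (1)*(-2) + (3) = -9 — confirmed correct.
Step 3: x = -1*(-9) + (1)*(10) + (3) = 22 — verified.
Step 4: x = -1*(22) + (1)*(-9) + (3) = -28 — a discrepancy with the record.
Conclusion: step 4 carries the first error; the entry should be x = -28.

step 4, x = -28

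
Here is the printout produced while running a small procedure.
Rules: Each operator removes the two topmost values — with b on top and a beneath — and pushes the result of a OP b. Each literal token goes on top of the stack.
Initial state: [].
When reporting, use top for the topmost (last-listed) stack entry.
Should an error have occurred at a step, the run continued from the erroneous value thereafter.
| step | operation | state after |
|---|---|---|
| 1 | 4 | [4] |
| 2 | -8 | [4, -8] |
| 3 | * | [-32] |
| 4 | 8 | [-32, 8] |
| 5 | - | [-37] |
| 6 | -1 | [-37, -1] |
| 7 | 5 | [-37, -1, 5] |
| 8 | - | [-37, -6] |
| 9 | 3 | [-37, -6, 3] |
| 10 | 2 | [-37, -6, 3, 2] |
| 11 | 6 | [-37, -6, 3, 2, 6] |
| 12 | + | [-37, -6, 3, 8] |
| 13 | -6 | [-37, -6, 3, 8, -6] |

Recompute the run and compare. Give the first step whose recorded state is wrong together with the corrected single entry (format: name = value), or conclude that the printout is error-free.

Recomputing the run from the initial state:
step 1: [4]
step 2: [4, -8]
step 3: [-32]
step 4: [-32, 8]
step 5: [-40]
step 6: [-40, -1]
step 7: [-40, -1, 5]
step 8: [-40, -6]
step 9: [-40, -6, 3]
step 10: [-40, -6, 3, 2]
step 11: [-40, -6, 3, 2, 6]
step 12: [-40, -6, 3, 8]
step 13: [-40, -6, 3, 8, -6]
The first disagreement with the printout is at step 5, where the value should be top = -40.

step 5, top = -40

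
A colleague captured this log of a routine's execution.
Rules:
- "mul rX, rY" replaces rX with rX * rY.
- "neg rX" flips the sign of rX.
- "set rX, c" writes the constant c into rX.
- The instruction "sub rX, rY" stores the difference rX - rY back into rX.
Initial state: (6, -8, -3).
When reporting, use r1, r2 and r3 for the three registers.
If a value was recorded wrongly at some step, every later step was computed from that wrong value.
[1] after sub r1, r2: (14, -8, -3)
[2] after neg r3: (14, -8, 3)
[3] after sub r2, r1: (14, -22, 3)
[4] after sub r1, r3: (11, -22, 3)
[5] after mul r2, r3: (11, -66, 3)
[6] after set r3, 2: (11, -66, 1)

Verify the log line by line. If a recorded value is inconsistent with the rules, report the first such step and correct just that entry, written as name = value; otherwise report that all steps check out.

step 6, r3 = 2

Recomputing the run from the initial state:
step 1: r1 = 14, r2 = -8, r3 = -3
step 2: r1 = 14, r2 = -8, r3 = 3
step 3: r1 = 14, r2 = -22, r3 = 3
step 4: r1 = 11, r2 = -22, r3 = 3
step 5: r1 = 11, r2 = -66, r3 = 3
step 6: r1 = 11, r2 = -66, r3 = 2
The first disagreement with the log is at step 6, where the value should be r3 = 2.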